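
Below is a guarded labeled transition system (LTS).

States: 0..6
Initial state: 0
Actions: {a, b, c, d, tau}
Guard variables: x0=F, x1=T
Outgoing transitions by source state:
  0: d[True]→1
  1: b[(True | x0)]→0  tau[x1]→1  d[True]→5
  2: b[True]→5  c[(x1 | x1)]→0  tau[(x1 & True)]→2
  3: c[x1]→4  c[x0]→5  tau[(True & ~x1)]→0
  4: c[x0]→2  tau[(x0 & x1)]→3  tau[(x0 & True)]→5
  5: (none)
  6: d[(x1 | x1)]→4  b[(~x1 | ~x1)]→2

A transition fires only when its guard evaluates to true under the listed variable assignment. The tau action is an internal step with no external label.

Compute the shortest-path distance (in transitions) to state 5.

BFS to 5:
  depth 0: {0}
  depth 1: {1}
  depth 2: {5}
5 enters at depth 2; path d·d

Answer: 2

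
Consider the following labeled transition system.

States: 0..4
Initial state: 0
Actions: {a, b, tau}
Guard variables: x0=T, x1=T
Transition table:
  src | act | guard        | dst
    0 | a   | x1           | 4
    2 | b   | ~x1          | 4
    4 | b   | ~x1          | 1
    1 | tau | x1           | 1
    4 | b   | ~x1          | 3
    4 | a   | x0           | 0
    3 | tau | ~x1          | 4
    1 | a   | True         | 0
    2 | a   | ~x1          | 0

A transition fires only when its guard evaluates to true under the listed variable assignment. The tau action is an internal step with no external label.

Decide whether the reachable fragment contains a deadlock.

Answer: DEADLOCK-FREE

Trace:
Reach set: {0,4}
  0: a→4  [deg 1]
  4: a→0  [deg 1]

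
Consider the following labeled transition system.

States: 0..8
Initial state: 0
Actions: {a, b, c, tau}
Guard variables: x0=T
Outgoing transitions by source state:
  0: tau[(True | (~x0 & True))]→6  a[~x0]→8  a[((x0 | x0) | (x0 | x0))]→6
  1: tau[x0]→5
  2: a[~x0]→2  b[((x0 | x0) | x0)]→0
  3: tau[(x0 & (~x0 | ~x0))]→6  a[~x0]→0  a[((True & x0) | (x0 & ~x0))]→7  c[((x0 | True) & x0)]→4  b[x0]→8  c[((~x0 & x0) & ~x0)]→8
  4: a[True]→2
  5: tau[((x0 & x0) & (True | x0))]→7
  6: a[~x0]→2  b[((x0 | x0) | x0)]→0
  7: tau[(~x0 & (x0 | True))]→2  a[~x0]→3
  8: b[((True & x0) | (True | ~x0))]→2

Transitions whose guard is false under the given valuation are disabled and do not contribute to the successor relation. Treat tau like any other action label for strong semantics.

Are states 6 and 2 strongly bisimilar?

Answer: BISIMILAR

Working:
Bisimulation quotient by refinement:
  P[0] = {{0,1,2,3,4,5,6,7,8}}
  P[1] = {{0},{1,5},{2,6,8},{3},{4},{7}}
  P[2] = {{0},{1},{2,6},{3},{4},{5},{7},{8}}
8 equivalence class(es) (converged in 3)
6∈{2,6}, 2∈{2,6}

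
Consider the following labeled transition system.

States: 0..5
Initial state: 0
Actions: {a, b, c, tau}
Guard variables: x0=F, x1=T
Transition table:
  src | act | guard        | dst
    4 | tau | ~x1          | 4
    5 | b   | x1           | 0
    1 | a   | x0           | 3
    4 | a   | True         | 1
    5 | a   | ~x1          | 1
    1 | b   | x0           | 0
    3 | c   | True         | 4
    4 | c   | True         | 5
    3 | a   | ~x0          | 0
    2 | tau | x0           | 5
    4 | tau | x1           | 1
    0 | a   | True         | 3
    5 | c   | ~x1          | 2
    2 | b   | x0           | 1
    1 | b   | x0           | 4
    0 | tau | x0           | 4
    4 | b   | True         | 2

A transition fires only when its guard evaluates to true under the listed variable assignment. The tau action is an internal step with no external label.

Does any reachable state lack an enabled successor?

Answer: DEADLOCK at state 1

Analysis:
Reach set: {0,1,2,3,4,5}
  0: a→3  [1 exit(s)]
  1: ∅  [STUCK]
  2: ∅  [STUCK]
  3: a→0  c→4  [2 exit(s)]
  4: a→1  b→2  c→5  tau→1  [4 exit(s)]
  5: b→0  [1 exit(s)]
Path to 1: a·c·a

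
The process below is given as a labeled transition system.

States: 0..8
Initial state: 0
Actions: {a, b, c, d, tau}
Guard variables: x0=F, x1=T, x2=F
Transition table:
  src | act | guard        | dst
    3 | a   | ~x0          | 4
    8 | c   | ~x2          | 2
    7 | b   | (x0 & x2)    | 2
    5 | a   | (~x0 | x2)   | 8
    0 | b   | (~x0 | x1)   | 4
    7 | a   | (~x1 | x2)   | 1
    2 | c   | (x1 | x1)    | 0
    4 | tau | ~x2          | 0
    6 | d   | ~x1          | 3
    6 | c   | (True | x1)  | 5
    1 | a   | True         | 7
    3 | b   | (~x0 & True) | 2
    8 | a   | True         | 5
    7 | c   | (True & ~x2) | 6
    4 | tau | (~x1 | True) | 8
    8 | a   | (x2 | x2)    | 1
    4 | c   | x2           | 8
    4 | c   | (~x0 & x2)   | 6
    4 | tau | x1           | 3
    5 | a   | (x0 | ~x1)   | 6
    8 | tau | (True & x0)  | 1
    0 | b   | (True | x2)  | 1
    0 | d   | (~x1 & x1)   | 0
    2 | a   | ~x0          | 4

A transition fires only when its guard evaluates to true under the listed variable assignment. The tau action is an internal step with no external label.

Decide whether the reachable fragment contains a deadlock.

Answer: DEADLOCK-FREE

Analysis:
R = {0,1,2,3,4,5,6,7,8}
  0: b→1  b→4  [2 exit(s)]
  1: a→7  [1 exit(s)]
  2: a→4  c→0  [2 exit(s)]
  3: a→4  b→2  [2 exit(s)]
  4: tau→0  tau→3  tau→8  [3 exit(s)]
  5: a→8  [1 exit(s)]
  6: c→5  [1 exit(s)]
  7: c→6  [1 exit(s)]
  8: a→5  c→2  [2 exit(s)]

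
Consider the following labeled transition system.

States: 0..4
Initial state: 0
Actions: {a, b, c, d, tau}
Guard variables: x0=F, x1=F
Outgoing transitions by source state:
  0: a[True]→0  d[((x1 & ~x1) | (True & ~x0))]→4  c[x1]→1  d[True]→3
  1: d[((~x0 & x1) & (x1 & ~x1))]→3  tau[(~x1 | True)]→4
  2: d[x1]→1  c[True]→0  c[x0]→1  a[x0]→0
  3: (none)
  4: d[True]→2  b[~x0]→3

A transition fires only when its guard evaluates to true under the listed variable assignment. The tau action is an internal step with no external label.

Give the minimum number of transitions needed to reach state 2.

Answer: 2

Trace:
BFS to 2:
  L0 = {0}
  L1 = {3,4}
  L2 = {2}
first hit 2 at d=2 via d·d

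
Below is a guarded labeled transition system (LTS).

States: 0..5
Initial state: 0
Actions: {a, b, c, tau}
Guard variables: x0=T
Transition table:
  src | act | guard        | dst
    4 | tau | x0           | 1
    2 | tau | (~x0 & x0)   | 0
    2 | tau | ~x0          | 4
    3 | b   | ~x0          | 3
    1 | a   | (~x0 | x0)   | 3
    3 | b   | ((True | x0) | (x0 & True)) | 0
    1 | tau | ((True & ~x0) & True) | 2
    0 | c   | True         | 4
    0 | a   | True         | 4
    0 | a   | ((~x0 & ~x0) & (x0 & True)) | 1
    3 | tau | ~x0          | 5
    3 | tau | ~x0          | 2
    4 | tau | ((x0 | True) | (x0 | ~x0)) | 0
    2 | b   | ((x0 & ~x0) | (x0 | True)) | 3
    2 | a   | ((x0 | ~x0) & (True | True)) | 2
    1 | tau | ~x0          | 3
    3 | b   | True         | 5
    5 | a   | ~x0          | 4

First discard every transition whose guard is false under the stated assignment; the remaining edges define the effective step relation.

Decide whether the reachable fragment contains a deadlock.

Answer: DEADLOCK at state 5

Trace:
R = {0,1,3,4,5}
  0: a→4  c→4  [2 exit(s)]
  1: a→3  [1 exit(s)]
  3: b→0  b→5  [2 exit(s)]
  4: tau→0  tau→1  [2 exit(s)]
  5: ∅  [deadlock]
Path to 5: c·tau·a·b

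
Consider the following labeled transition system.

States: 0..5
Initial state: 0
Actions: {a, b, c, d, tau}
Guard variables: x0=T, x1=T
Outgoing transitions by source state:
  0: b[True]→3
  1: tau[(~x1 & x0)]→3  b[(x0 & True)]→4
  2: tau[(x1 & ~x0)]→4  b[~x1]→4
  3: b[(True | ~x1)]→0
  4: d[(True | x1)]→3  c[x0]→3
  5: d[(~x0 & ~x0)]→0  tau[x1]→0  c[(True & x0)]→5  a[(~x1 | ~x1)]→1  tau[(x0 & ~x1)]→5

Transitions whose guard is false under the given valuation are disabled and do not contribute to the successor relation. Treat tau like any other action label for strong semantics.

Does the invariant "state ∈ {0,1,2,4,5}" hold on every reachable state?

Inv-set: {0,1,2,4,5}
R = {0,3}
  0: ✓
  3: VIOLATES
reach 3 via b — violates

Answer: INVARIANT VIOLATED at state 3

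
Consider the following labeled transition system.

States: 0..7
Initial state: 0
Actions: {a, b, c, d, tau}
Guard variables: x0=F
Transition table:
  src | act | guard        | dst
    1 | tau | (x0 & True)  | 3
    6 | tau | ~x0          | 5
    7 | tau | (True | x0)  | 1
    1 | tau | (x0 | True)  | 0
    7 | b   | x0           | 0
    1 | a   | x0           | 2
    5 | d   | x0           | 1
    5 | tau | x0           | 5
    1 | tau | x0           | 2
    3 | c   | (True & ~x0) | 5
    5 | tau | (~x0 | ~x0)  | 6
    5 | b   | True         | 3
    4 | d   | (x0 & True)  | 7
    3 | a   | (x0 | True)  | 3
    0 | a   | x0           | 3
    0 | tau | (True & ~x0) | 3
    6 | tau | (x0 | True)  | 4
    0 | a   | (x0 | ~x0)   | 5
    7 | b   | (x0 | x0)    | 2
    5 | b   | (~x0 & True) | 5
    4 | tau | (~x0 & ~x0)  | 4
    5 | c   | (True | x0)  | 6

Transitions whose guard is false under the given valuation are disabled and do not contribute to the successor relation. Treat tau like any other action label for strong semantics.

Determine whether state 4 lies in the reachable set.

Answer: REACHABLE

Working:
Guard filter leaves 13 enabled edge(s).
Layer 0: {0}
Layer 1: {3,5}  now seen {0,3,5}
Layer 2: {6}  now seen {0,3,5,6}
Layer 3: {4}  now seen {0,3,4,5,6}
R = {0,3,4,5,6}
witness 4: a·tau·tau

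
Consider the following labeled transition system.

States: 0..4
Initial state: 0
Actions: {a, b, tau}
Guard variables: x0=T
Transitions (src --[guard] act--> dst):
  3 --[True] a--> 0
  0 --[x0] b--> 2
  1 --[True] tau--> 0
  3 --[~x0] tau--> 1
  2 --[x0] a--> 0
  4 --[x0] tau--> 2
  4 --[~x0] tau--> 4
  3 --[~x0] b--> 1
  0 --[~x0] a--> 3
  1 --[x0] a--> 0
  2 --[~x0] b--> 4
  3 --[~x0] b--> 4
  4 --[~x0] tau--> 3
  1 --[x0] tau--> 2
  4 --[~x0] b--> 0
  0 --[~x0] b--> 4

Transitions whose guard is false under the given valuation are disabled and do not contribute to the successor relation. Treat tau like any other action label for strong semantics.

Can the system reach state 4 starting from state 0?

After dropping false guards: 7 live edges.
depth 0: {0}
depth 1: {2}  now seen {0,2}
R = {0,2}

Answer: UNREACHABLE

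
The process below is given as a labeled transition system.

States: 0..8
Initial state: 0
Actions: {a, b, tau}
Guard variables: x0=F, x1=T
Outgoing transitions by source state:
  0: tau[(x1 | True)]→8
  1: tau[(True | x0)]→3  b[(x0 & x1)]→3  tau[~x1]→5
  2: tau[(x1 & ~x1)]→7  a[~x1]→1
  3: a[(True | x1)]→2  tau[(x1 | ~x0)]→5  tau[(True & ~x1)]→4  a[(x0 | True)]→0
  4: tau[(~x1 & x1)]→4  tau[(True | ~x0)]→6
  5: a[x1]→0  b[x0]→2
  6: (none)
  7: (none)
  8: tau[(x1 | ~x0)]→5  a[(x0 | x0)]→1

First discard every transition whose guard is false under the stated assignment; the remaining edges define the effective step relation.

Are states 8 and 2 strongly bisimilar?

Answer: NOT BISIMILAR

Trace:
Compute ~ classes (split until stable):
  π0 = {{0,1,2,3,4,5,6,7,8}}
  π1 = {{0,1,4,8},{2,6,7},{3},{5}}
  π2 = {{0},{1},{2,6,7},{3},{4},{5},{8}}
7 equivalence class(es) (converged in 3)
[8]={8}  [2]={2,6,7}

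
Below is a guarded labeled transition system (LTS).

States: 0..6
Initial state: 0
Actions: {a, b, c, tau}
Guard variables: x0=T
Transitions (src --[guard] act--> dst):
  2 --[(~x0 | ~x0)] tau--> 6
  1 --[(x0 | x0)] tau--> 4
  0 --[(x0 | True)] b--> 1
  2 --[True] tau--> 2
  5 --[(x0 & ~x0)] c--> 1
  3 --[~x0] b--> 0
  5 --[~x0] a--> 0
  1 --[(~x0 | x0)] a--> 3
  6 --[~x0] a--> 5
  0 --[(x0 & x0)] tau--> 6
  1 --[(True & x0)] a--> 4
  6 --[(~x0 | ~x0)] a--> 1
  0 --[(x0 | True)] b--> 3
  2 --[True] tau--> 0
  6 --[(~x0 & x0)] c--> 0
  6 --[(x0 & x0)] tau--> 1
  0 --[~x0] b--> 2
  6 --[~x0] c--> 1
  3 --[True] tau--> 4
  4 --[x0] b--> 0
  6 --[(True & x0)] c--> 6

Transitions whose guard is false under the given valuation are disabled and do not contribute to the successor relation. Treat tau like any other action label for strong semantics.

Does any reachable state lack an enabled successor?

Reachable = {0,1,3,4,6}
  0: b→1  b→3  tau→6  [3 exit(s)]
  1: a→3  a→4  tau→4  [3 exit(s)]
  3: tau→4  [1 exit(s)]
  4: b→0  [1 exit(s)]
  6: c→6  tau→1  [2 exit(s)]

Answer: DEADLOCK-FREE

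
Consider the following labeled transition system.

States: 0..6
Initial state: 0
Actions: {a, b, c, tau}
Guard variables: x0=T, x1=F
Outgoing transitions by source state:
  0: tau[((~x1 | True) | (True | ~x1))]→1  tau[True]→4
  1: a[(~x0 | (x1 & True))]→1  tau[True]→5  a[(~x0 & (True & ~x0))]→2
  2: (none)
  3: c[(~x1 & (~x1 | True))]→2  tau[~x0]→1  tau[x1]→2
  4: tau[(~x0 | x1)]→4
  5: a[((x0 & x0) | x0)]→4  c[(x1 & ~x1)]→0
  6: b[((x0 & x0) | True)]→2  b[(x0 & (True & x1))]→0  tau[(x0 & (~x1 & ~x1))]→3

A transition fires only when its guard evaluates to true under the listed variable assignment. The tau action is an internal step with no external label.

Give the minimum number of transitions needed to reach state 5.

Answer: 2

Working:
Breadth-first toward 5:
  Layer 0: {0}
  Layer 1: {1,4}
  Layer 2: {5}
depth(5)=2, e.g. tau·tau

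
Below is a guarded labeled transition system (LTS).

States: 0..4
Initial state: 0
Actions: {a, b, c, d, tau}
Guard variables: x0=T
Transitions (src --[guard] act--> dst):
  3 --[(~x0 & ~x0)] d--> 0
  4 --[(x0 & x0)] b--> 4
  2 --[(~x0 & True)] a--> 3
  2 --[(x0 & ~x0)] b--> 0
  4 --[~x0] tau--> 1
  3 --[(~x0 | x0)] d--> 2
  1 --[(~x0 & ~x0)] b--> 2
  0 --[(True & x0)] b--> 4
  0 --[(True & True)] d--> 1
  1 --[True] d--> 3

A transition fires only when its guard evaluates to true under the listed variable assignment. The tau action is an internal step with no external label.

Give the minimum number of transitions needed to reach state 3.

Answer: 2

Trace:
BFS to 3:
  depth 0: {0}
  depth 1: {1,4}
  depth 2: {3}
3 enters at depth 2; path d·d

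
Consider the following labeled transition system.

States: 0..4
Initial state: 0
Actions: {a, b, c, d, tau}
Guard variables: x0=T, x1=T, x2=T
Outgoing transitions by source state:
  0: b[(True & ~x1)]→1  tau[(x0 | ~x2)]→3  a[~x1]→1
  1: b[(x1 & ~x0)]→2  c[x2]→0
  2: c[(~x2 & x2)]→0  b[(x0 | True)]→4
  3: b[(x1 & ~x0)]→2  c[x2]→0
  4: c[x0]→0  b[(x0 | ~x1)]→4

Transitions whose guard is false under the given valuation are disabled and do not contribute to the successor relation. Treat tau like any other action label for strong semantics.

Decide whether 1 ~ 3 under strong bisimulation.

Answer: BISIMILAR

Analysis:
Refine partition for ~:
  round 0: {{0,1,2,3,4}}
  round 1: {{0},{1,3},{2},{4}}
stable after 2 split(s): 4 block(s)
1∈{1,3}, 3∈{1,3}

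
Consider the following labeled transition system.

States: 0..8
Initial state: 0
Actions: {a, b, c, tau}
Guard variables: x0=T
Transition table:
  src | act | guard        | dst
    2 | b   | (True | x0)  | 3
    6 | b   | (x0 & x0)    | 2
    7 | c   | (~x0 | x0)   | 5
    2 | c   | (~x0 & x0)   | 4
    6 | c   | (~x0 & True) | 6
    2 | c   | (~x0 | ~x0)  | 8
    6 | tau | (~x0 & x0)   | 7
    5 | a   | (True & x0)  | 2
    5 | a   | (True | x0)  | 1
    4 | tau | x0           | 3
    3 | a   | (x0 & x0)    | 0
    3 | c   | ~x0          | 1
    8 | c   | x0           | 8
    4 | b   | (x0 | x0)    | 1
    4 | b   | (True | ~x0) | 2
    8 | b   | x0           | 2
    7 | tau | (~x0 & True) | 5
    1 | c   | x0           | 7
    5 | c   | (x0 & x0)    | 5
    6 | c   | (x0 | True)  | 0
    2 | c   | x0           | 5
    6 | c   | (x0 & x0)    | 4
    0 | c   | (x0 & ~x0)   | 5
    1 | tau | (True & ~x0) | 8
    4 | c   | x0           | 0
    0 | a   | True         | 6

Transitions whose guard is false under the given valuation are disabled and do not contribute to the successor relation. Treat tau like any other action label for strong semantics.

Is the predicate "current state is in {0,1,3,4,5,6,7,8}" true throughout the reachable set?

Answer: INVARIANT VIOLATED at state 2

Trace:
Inv-set: {0,1,3,4,5,6,7,8}
R = {0,1,2,3,4,5,6,7}
  0: ok
  1: ok
  2: outside
  3: ok
  4: ok
  5: ok
  6: ok
  7: ok
counterexample path to 2: a·b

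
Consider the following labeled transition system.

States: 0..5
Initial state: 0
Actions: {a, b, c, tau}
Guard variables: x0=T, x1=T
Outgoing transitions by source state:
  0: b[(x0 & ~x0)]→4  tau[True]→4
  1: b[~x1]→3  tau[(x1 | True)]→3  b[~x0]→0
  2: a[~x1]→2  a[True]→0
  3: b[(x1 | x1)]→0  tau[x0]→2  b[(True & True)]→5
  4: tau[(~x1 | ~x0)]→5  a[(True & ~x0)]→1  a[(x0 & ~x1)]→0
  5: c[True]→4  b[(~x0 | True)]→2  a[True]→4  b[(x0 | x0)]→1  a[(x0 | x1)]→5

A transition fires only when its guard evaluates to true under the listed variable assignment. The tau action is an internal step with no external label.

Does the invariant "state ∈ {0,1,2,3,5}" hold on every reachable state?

Inv-set: {0,1,2,3,5}
Reachable = {0,4}
  0: ok
  4: VIOLATES
witness against invariant: tau → 4

Answer: INVARIANT VIOLATED at state 4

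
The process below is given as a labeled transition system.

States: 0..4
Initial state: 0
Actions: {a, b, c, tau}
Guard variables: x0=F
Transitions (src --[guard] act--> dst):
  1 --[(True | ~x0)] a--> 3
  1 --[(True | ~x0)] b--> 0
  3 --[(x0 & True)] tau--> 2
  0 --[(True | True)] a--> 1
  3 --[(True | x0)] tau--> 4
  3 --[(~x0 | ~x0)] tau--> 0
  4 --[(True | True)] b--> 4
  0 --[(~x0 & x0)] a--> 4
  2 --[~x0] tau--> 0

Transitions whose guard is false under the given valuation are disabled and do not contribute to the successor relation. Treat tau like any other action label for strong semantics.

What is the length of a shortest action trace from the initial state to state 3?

Layered search for 3:
  depth 0: {0}
  depth 1: {1}
  depth 2: {3}
first hit 3 at d=2 via a·a

Answer: 2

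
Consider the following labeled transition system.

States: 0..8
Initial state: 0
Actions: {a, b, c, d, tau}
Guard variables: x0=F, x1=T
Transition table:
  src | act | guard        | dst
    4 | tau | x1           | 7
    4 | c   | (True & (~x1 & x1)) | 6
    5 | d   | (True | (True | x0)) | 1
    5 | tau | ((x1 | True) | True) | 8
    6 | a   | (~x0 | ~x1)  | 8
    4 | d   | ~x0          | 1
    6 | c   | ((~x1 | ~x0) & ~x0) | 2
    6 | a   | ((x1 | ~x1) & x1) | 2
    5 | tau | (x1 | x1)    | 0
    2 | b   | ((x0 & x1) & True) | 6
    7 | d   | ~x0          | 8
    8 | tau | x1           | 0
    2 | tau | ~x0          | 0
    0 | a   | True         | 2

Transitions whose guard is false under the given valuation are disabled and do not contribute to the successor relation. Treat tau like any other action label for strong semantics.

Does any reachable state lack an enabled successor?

Reach set: {0,2}
  0: a→2  [deg 1]
  2: tau→0  [deg 1]

Answer: DEADLOCK-FREE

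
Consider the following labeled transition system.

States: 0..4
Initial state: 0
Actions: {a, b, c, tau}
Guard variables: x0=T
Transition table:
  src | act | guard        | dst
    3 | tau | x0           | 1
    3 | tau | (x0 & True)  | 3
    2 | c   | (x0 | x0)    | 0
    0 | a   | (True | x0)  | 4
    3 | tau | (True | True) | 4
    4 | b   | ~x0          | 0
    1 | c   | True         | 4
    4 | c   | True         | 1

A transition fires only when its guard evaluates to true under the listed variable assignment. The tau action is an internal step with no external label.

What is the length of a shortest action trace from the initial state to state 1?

BFS to 1:
  depth 0: {0}
  depth 1: {4}
  depth 2: {1}
first hit 1 at d=2 via a·c

Answer: 2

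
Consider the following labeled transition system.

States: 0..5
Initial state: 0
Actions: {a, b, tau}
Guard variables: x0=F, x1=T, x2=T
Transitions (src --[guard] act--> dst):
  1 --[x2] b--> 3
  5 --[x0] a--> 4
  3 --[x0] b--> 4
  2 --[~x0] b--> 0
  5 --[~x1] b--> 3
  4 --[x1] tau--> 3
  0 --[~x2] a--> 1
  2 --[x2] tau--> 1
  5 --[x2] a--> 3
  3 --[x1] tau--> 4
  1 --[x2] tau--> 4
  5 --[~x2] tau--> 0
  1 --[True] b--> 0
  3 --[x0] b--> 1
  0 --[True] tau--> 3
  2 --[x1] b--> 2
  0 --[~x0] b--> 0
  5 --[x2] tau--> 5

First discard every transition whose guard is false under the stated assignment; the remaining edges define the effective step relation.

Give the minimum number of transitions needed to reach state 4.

Answer: 2

Working:
Breadth-first toward 4:
  depth 0: {0}
  depth 1: {3}
  depth 2: {4}
first hit 4 at d=2 via tau·tau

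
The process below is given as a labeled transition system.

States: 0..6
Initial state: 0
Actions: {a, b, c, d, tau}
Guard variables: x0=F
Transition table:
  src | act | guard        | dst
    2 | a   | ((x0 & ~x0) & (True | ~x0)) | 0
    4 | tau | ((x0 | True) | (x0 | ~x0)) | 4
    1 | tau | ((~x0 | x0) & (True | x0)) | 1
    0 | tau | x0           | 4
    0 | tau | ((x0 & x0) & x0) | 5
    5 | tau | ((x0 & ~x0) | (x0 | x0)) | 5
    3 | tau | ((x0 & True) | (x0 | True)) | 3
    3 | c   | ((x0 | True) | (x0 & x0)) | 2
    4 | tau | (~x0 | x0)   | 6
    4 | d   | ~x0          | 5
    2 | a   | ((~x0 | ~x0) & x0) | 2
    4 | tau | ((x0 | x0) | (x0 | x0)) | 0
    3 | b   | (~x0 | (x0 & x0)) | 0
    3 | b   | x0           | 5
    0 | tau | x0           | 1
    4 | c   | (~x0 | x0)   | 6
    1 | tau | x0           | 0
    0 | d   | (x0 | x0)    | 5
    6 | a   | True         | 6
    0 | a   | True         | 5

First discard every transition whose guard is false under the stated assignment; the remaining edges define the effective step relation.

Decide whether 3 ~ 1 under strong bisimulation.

Refine partition for ~:
  round 0: {{0,1,2,3,4,5,6}}
  round 1: {{0,6},{1},{2,5},{3},{4}}
  round 2: {{0},{1},{2,5},{3},{4},{6}}
6 equivalence class(es) (converged in 3)
class of 3: {3}; class of 1: {1}

Answer: NOT BISIMILAR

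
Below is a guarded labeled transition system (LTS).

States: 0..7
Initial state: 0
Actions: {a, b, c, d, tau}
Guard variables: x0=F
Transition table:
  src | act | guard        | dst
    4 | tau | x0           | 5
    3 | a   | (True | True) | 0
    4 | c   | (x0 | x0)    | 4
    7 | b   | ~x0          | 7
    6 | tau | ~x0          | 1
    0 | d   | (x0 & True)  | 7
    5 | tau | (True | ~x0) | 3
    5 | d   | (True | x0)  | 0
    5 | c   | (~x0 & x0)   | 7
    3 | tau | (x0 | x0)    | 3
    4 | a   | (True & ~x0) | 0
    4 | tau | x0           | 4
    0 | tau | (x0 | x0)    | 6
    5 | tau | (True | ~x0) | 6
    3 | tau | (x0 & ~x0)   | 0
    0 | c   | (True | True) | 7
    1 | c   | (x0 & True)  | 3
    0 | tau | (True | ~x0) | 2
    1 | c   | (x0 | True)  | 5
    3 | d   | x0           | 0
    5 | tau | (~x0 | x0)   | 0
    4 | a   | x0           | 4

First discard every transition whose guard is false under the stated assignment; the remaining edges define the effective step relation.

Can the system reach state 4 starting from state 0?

Guard filter leaves 11 enabled edge(s).
Layer 0: {0}
Layer 1: {2,7}  now seen {0,2,7}
Reach set: {0,2,7}

Answer: UNREACHABLE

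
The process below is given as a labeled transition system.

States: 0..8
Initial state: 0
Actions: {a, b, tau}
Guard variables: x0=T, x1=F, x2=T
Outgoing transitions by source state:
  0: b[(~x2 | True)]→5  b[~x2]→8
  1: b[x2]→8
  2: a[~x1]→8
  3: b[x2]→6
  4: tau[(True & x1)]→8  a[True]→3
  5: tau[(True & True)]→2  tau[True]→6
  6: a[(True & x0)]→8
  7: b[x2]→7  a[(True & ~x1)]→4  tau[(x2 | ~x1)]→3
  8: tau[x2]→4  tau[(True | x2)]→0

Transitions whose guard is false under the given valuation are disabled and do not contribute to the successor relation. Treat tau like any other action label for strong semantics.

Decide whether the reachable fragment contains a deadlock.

Answer: DEADLOCK-FREE

Analysis:
R = {0,2,3,4,5,6,8}
  0: b→5  [1 exit(s)]
  2: a→8  [1 exit(s)]
  3: b→6  [1 exit(s)]
  4: a→3  [1 exit(s)]
  5: tau→2  tau→6  [2 exit(s)]
  6: a→8  [1 exit(s)]
  8: tau→0  tau→4  [2 exit(s)]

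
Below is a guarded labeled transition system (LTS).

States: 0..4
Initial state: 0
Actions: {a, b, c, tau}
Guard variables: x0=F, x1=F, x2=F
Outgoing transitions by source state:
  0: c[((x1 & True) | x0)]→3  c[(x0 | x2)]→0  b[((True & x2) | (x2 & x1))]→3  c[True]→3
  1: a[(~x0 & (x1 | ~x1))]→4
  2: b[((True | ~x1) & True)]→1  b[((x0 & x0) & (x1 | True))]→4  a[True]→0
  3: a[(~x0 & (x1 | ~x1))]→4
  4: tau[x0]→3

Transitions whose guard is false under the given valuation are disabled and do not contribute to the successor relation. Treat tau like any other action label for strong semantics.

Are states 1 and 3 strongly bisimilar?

Bisimulation quotient by refinement:
  P[0] = {{0,1,2,3,4}}
  P[1] = {{0},{1,3},{2},{4}}
4 equivalence class(es) (converged in 2)
class of 1: {1,3}; class of 3: {1,3}

Answer: BISIMILAR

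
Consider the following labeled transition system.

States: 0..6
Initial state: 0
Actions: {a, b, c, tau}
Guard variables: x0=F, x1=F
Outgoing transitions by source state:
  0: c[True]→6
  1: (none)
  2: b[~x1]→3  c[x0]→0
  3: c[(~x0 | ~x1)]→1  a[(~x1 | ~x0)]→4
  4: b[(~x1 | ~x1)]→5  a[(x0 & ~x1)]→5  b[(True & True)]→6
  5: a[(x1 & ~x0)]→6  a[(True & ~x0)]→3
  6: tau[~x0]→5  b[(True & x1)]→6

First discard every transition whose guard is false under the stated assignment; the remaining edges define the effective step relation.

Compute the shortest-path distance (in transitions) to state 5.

BFS to 5:
  depth 0: {0}
  depth 1: {6}
  depth 2: {5}
5 enters at depth 2; path c·tau

Answer: 2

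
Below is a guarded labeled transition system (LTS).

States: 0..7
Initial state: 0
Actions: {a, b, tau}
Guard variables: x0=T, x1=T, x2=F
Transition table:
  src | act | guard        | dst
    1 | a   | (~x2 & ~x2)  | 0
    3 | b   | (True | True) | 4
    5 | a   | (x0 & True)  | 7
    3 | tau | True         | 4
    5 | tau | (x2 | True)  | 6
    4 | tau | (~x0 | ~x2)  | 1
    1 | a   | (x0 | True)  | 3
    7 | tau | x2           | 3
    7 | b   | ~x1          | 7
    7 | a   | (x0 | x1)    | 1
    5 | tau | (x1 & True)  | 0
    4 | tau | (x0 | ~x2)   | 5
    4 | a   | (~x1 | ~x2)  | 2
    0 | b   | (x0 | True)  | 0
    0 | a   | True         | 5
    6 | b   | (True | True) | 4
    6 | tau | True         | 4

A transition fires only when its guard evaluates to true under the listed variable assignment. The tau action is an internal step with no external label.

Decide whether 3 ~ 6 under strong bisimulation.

Answer: BISIMILAR

Trace:
Refine partition for ~:
  round 0: {{0,1,2,3,4,5,6,7}}
  round 1: {{0},{1,7},{2},{3,6},{4,5}}
  round 2: {{0},{1},{2},{3,6},{4},{5},{7}}
Fixed point at round 3; 7 class(es).
3∈{3,6}, 6∈{3,6}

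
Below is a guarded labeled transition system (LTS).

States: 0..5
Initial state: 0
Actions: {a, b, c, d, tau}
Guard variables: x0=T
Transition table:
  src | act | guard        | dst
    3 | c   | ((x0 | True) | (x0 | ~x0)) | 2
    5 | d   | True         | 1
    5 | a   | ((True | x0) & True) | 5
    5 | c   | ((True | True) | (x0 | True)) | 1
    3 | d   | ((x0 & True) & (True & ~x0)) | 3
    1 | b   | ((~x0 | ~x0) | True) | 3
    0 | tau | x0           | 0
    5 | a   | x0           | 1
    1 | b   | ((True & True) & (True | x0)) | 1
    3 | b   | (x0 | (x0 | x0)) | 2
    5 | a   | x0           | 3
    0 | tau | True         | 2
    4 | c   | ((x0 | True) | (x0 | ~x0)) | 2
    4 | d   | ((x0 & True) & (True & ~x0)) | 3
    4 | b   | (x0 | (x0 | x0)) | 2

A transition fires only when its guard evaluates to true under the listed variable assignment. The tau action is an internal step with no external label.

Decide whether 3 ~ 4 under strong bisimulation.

Answer: BISIMILAR

Working:
Compute ~ classes (split until stable):
  round 0: {{0,1,2,3,4,5}}
  round 1: {{0},{1},{2},{3,4},{5}}
stable after 2 split(s): 5 block(s)
3∈{3,4}, 4∈{3,4}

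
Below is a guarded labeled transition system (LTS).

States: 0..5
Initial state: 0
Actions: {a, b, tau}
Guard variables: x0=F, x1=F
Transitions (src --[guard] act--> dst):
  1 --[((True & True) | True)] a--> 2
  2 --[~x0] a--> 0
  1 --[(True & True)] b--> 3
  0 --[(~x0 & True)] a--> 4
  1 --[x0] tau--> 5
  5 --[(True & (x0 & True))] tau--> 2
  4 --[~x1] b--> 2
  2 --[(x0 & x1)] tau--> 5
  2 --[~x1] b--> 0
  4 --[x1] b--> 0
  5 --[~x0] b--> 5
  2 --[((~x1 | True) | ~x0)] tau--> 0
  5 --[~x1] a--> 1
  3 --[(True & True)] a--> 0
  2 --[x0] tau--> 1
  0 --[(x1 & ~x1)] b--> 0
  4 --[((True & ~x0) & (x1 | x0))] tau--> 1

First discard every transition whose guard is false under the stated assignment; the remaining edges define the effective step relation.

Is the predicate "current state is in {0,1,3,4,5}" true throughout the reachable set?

Answer: INVARIANT VIOLATED at state 2

Working:
Safe = {0,1,3,4,5}
R = {0,2,4}
  0: ✓
  2: outside
  4: ✓
witness against invariant: a·b → 2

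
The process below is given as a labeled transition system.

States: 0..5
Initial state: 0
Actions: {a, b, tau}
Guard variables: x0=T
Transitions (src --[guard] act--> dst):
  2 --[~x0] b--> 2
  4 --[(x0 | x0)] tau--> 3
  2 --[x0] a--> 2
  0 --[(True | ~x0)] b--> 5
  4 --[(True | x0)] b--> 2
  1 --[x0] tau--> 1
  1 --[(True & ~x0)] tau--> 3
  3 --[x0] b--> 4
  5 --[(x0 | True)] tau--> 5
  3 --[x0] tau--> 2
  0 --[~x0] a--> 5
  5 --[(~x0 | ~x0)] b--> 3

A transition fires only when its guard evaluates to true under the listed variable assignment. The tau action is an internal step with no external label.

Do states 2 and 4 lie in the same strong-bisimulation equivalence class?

Refine partition for ~:
  P[0] = {{0,1,2,3,4,5}}
  P[1] = {{0},{1,5},{2},{3,4}}
  P[2] = {{0},{1,5},{2},{3},{4}}
5 equivalence class(es) (converged in 3)
[2]={2}  [4]={4}

Answer: NOT BISIMILAR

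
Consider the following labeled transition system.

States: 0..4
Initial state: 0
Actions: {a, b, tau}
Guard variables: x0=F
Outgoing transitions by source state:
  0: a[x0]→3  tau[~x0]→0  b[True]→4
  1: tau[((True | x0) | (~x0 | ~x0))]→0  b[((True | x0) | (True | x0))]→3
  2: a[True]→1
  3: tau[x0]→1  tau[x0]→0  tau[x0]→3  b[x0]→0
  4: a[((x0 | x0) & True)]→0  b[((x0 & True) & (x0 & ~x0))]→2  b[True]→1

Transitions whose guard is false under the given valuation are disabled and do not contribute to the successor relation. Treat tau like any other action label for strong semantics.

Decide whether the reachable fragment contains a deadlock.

Answer: DEADLOCK at state 3

Analysis:
R = {0,1,3,4}
  0: b→4  tau→0  [2 out]
  1: b→3  tau→0  [2 out]
  3: ∅  [no exit]
  4: b→1  [1 out]
Path to 3: b·b·b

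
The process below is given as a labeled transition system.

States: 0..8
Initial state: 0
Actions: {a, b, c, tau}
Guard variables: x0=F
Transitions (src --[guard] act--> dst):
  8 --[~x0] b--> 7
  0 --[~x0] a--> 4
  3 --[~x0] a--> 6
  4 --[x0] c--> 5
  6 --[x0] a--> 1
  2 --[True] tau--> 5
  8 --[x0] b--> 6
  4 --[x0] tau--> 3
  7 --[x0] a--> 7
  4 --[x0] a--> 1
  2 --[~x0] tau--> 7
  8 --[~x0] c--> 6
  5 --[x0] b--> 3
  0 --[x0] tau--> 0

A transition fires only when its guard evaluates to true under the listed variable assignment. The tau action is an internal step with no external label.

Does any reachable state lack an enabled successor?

Reach set: {0,4}
  0: a→4  [1 exit(s)]
  4: ∅  [STUCK]
trace reaching 4: a

Answer: DEADLOCK at state 4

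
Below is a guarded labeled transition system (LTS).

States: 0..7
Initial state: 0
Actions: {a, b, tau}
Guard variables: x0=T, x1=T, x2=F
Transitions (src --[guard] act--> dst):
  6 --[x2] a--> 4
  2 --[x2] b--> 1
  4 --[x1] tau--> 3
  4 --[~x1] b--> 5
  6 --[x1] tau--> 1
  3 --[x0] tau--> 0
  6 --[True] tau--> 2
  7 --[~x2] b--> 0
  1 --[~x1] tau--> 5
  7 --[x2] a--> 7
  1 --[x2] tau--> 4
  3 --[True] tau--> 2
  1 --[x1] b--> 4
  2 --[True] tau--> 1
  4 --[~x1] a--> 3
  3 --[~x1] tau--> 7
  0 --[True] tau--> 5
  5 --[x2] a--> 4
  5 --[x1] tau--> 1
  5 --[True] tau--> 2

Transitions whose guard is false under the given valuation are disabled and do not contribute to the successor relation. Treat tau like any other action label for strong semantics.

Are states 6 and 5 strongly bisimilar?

Answer: BISIMILAR

Working:
Refine partition for ~:
  P[0] = {{0,1,2,3,4,5,6,7}}
  P[1] = {{0,2,3,4,5,6},{1,7}}
  P[2] = {{0,3,4},{1,7},{2},{5,6}}
  P[3] = {{0},{1,7},{2},{3},{4},{5,6}}
  P[4] = {{0},{1},{2},{3},{4},{5,6},{7}}
stable after 5 split(s): 7 block(s)
[6]={5,6}  [5]={5,6}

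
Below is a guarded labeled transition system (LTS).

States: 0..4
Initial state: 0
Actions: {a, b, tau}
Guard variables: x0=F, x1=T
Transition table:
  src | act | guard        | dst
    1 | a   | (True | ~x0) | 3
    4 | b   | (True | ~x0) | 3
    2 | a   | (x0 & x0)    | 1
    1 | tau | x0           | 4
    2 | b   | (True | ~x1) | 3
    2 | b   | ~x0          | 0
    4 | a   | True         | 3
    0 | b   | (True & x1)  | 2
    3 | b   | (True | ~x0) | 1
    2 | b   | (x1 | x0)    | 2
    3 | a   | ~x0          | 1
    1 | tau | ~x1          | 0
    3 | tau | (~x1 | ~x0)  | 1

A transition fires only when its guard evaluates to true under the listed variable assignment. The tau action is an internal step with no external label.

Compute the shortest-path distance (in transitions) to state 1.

Answer: 3

Trace:
Layered search for 1:
  Layer 0: {0}
  Layer 1: {2}
  Layer 2: {3}
  Layer 3: {1}
1 enters at depth 3; path b·b·a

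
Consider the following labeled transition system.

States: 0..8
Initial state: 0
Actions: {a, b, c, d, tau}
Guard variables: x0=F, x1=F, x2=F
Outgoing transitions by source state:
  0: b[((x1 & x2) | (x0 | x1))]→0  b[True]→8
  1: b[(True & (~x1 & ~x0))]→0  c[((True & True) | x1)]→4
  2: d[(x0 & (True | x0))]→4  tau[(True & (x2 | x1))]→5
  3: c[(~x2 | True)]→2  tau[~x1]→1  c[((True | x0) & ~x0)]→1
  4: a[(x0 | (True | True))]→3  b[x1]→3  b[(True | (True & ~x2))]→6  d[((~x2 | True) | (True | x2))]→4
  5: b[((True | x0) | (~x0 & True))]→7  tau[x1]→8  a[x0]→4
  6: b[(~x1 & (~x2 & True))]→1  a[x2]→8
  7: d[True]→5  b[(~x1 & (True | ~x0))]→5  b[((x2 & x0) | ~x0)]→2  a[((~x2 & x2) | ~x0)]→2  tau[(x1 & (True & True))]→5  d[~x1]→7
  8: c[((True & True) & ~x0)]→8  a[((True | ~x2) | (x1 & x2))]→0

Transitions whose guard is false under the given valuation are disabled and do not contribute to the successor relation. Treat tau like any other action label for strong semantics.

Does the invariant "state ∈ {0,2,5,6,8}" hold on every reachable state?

Safe = {0,2,5,6,8}
R = {0,8}
  0: ok
  8: ok

Answer: INVARIANT HOLDS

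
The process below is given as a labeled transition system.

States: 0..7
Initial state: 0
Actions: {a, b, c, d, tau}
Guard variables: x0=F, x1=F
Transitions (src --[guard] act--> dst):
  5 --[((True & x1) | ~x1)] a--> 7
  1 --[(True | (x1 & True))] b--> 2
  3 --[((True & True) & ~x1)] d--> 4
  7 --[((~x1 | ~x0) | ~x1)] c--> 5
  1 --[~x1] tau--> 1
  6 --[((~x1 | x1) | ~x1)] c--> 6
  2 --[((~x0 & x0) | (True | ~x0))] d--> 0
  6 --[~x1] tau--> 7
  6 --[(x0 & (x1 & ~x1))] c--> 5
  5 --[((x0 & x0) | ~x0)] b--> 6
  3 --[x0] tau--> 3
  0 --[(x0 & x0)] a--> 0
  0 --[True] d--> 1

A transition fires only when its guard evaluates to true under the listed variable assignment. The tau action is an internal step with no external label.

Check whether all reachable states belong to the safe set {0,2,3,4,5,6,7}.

Inv-set: {0,2,3,4,5,6,7}
R = {0,1,2}
  0: ok
  1: ✗ unsafe
  2: ok
witness against invariant: d → 1

Answer: INVARIANT VIOLATED at state 1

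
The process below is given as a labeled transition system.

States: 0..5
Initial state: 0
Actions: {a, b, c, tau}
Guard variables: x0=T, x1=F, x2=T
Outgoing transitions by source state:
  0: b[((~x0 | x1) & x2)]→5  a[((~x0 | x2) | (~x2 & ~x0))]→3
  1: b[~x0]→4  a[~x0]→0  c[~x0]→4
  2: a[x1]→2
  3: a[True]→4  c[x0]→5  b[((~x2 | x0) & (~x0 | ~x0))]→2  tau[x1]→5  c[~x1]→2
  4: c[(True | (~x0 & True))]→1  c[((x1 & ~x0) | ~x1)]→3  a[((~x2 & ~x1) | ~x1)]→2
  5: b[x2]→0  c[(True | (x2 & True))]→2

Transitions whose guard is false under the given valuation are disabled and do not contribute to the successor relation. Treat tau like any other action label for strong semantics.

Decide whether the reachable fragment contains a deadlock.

R = {0,1,2,3,4,5}
  0: a→3  [deg 1]
  1: ∅  [deadlock]
  2: ∅  [deadlock]
  3: a→4  c→2  c→5  [deg 3]
  4: a→2  c→1  c→3  [deg 3]
  5: b→0  c→2  [deg 2]
trace reaching 1: a·a·c

Answer: DEADLOCK at state 1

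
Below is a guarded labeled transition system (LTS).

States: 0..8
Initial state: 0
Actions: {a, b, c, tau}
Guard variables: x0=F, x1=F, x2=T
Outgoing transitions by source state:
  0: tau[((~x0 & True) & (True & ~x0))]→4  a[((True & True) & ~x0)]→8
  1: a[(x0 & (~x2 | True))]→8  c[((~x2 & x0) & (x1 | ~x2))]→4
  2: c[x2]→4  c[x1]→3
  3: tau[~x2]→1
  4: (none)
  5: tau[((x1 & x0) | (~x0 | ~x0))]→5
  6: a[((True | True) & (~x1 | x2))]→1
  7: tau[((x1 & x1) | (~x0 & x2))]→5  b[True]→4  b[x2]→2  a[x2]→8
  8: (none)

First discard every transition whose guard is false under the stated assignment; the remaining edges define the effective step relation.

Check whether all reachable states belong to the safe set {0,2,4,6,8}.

Inv-set: {0,2,4,6,8}
Reach set: {0,4,8}
  0: ok
  4: ok
  8: ok

Answer: INVARIANT HOLDS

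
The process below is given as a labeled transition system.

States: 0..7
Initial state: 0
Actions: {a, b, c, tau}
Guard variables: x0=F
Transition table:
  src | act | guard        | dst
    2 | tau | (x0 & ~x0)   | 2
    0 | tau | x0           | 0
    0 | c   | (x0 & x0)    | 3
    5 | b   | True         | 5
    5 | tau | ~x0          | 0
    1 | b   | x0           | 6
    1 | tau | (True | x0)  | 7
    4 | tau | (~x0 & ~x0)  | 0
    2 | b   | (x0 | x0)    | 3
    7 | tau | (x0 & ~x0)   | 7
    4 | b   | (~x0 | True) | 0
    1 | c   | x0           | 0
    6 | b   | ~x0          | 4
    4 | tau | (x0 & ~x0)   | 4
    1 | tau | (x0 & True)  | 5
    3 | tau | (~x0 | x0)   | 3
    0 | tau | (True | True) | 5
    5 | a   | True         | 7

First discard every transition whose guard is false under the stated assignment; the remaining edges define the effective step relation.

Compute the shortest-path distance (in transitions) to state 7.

Answer: 2

Analysis:
BFS to 7:
  depth 0: {0}
  depth 1: {5}
  depth 2: {7}
depth(7)=2, e.g. tau·a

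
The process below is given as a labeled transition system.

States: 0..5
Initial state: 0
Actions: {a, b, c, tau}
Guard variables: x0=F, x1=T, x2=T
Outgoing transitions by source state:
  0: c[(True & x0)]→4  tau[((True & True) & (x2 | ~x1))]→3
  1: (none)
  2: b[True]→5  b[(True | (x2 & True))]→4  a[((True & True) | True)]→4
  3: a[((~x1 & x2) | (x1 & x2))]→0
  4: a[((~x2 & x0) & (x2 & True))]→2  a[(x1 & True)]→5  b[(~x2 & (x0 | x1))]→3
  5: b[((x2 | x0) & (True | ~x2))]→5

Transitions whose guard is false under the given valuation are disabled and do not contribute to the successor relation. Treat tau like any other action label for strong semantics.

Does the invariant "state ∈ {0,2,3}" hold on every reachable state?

Inv-set: {0,2,3}
Reachable = {0,3}
  0: ok
  3: ok

Answer: INVARIANT HOLDS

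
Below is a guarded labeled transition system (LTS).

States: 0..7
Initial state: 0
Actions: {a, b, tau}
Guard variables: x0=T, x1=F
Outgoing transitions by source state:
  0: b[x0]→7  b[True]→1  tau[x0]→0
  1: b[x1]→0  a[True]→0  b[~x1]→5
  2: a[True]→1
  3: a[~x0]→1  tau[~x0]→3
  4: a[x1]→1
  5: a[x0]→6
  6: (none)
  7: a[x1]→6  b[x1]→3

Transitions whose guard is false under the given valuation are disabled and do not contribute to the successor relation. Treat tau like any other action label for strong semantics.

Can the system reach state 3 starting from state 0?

7 transition(s) survive guard evaluation.
L0 = {0}
L1 = {1,7}  now seen {0,1,7}
L2 = {5}  now seen {0,1,5,7}
L3 = {6}  now seen {0,1,5,6,7}
Reach set: {0,1,5,6,7}

Answer: UNREACHABLE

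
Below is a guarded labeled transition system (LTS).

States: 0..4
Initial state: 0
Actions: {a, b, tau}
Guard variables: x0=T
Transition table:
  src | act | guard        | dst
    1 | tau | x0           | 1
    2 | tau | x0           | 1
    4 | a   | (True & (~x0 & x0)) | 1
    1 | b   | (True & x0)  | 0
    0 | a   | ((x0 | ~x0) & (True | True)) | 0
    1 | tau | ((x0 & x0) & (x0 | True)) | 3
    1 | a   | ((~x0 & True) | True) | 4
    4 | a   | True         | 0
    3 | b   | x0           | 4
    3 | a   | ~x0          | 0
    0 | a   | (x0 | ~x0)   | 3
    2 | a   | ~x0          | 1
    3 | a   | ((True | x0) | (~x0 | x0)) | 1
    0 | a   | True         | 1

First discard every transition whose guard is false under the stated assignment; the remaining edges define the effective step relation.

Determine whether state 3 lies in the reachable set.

11 transition(s) survive guard evaluation.
Layer 0: {0}
Layer 1: {1,3}  total {0,1,3}
Layer 2: {4}  total {0,1,3,4}
Reachable = {0,1,3,4}
trace reaching 3: a

Answer: REACHABLE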